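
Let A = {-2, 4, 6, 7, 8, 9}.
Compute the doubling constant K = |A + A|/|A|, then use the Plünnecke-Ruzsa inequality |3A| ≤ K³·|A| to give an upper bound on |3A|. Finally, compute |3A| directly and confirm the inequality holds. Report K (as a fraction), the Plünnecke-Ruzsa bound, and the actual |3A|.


|A| = 6.
Step 1: Compute A + A by enumerating all 36 pairs.
A + A = {-4, 2, 4, 5, 6, 7, 8, 10, 11, 12, 13, 14, 15, 16, 17, 18}, so |A + A| = 16.
Step 2: Doubling constant K = |A + A|/|A| = 16/6 = 16/6 ≈ 2.6667.
Step 3: Plünnecke-Ruzsa gives |3A| ≤ K³·|A| = (2.6667)³ · 6 ≈ 113.7778.
Step 4: Compute 3A = A + A + A directly by enumerating all triples (a,b,c) ∈ A³; |3A| = 27.
Step 5: Check 27 ≤ 113.7778? Yes ✓.

K = 16/6, Plünnecke-Ruzsa bound K³|A| ≈ 113.7778, |3A| = 27, inequality holds.


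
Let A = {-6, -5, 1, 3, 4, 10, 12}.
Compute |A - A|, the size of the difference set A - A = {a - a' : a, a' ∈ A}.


A - A = {a - a' : a, a' ∈ A}; |A| = 7.
Bounds: 2|A|-1 ≤ |A - A| ≤ |A|² - |A| + 1, i.e. 13 ≤ |A - A| ≤ 43.
Note: 0 ∈ A - A always (from a - a). The set is symmetric: if d ∈ A - A then -d ∈ A - A.
Enumerate nonzero differences d = a - a' with a > a' (then include -d):
Positive differences: {1, 2, 3, 6, 7, 8, 9, 10, 11, 15, 16, 17, 18}
Full difference set: {0} ∪ (positive diffs) ∪ (negative diffs).
|A - A| = 1 + 2·13 = 27 (matches direct enumeration: 27).

|A - A| = 27


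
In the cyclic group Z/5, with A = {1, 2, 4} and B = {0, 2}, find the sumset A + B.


Work in Z/5Z: reduce every sum a + b modulo 5.
Enumerate all 6 pairs:
a = 1: 1+0=1, 1+2=3
a = 2: 2+0=2, 2+2=4
a = 4: 4+0=4, 4+2=1
Distinct residues collected: {1, 2, 3, 4}
|A + B| = 4 (out of 5 total residues).

A + B = {1, 2, 3, 4}


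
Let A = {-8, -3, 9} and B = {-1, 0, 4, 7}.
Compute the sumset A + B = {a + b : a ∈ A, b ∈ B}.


A + B = {a + b : a ∈ A, b ∈ B}.
Enumerate all |A|·|B| = 3·4 = 12 pairs (a, b) and collect distinct sums.
a = -8: -8+-1=-9, -8+0=-8, -8+4=-4, -8+7=-1
a = -3: -3+-1=-4, -3+0=-3, -3+4=1, -3+7=4
a = 9: 9+-1=8, 9+0=9, 9+4=13, 9+7=16
Collecting distinct sums: A + B = {-9, -8, -4, -3, -1, 1, 4, 8, 9, 13, 16}
|A + B| = 11

A + B = {-9, -8, -4, -3, -1, 1, 4, 8, 9, 13, 16}


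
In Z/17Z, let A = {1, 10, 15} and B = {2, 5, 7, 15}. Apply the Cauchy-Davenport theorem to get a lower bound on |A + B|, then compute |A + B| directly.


Cauchy-Davenport: |A + B| ≥ min(p, |A| + |B| - 1) for A, B nonempty in Z/pZ.
|A| = 3, |B| = 4, p = 17.
CD lower bound = min(17, 3 + 4 - 1) = min(17, 6) = 6.
Compute A + B mod 17 directly:
a = 1: 1+2=3, 1+5=6, 1+7=8, 1+15=16
a = 10: 10+2=12, 10+5=15, 10+7=0, 10+15=8
a = 15: 15+2=0, 15+5=3, 15+7=5, 15+15=13
A + B = {0, 3, 5, 6, 8, 12, 13, 15, 16}, so |A + B| = 9.
Verify: 9 ≥ 6? Yes ✓.

CD lower bound = 6, actual |A + B| = 9.


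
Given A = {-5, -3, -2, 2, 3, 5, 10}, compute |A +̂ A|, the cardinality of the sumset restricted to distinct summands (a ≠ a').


Restricted sumset: A +̂ A = {a + a' : a ∈ A, a' ∈ A, a ≠ a'}.
Equivalently, take A + A and drop any sum 2a that is achievable ONLY as a + a for a ∈ A (i.e. sums representable only with equal summands).
Enumerate pairs (a, a') with a < a' (symmetric, so each unordered pair gives one sum; this covers all a ≠ a'):
  -5 + -3 = -8
  -5 + -2 = -7
  -5 + 2 = -3
  -5 + 3 = -2
  -5 + 5 = 0
  -5 + 10 = 5
  -3 + -2 = -5
  -3 + 2 = -1
  -3 + 3 = 0
  -3 + 5 = 2
  -3 + 10 = 7
  -2 + 2 = 0
  -2 + 3 = 1
  -2 + 5 = 3
  -2 + 10 = 8
  2 + 3 = 5
  2 + 5 = 7
  2 + 10 = 12
  3 + 5 = 8
  3 + 10 = 13
  5 + 10 = 15
Collected distinct sums: {-8, -7, -5, -3, -2, -1, 0, 1, 2, 3, 5, 7, 8, 12, 13, 15}
|A +̂ A| = 16
(Reference bound: |A +̂ A| ≥ 2|A| - 3 for |A| ≥ 2, with |A| = 7 giving ≥ 11.)

|A +̂ A| = 16


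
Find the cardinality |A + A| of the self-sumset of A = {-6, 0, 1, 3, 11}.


A + A = {a + a' : a, a' ∈ A}; |A| = 5.
General bounds: 2|A| - 1 ≤ |A + A| ≤ |A|(|A|+1)/2, i.e. 9 ≤ |A + A| ≤ 15.
Lower bound 2|A|-1 is attained iff A is an arithmetic progression.
Enumerate sums a + a' for a ≤ a' (symmetric, so this suffices):
a = -6: -6+-6=-12, -6+0=-6, -6+1=-5, -6+3=-3, -6+11=5
a = 0: 0+0=0, 0+1=1, 0+3=3, 0+11=11
a = 1: 1+1=2, 1+3=4, 1+11=12
a = 3: 3+3=6, 3+11=14
a = 11: 11+11=22
Distinct sums: {-12, -6, -5, -3, 0, 1, 2, 3, 4, 5, 6, 11, 12, 14, 22}
|A + A| = 15

|A + A| = 15


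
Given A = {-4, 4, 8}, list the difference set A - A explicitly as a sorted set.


A - A = {a - a' : a, a' ∈ A}.
Compute a - a' for each ordered pair (a, a'):
a = -4: -4--4=0, -4-4=-8, -4-8=-12
a = 4: 4--4=8, 4-4=0, 4-8=-4
a = 8: 8--4=12, 8-4=4, 8-8=0
Collecting distinct values (and noting 0 appears from a-a):
A - A = {-12, -8, -4, 0, 4, 8, 12}
|A - A| = 7

A - A = {-12, -8, -4, 0, 4, 8, 12}


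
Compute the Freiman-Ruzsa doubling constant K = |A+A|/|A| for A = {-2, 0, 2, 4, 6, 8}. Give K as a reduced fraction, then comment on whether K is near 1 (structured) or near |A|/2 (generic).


|A| = 6.
Compute A + A by enumerating all 36 pairs.
A + A = {-4, -2, 0, 2, 4, 6, 8, 10, 12, 14, 16}, so |A + A| = 11.
K = |A + A| / |A| = 11/6 (already in lowest terms) ≈ 1.8333.
Reference: AP of size 6 gives K = 11/6 ≈ 1.8333; a fully generic set of size 6 gives K ≈ 3.5000.

|A| = 6, |A + A| = 11, K = 11/6.


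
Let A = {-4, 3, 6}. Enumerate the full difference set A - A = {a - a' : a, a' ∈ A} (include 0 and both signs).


A - A = {a - a' : a, a' ∈ A}.
Compute a - a' for each ordered pair (a, a'):
a = -4: -4--4=0, -4-3=-7, -4-6=-10
a = 3: 3--4=7, 3-3=0, 3-6=-3
a = 6: 6--4=10, 6-3=3, 6-6=0
Collecting distinct values (and noting 0 appears from a-a):
A - A = {-10, -7, -3, 0, 3, 7, 10}
|A - A| = 7

A - A = {-10, -7, -3, 0, 3, 7, 10}


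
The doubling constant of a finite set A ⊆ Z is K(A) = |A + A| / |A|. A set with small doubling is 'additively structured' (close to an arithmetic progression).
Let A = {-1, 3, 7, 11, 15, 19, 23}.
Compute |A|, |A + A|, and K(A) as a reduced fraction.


|A| = 7.
Compute A + A by enumerating all 49 pairs.
A + A = {-2, 2, 6, 10, 14, 18, 22, 26, 30, 34, 38, 42, 46}, so |A + A| = 13.
K = |A + A| / |A| = 13/7 (already in lowest terms) ≈ 1.8571.
Reference: AP of size 7 gives K = 13/7 ≈ 1.8571; a fully generic set of size 7 gives K ≈ 4.0000.

|A| = 7, |A + A| = 13, K = 13/7.


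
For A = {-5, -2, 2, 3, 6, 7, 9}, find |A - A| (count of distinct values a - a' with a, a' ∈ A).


A - A = {a - a' : a, a' ∈ A}; |A| = 7.
Bounds: 2|A|-1 ≤ |A - A| ≤ |A|² - |A| + 1, i.e. 13 ≤ |A - A| ≤ 43.
Note: 0 ∈ A - A always (from a - a). The set is symmetric: if d ∈ A - A then -d ∈ A - A.
Enumerate nonzero differences d = a - a' with a > a' (then include -d):
Positive differences: {1, 2, 3, 4, 5, 6, 7, 8, 9, 11, 12, 14}
Full difference set: {0} ∪ (positive diffs) ∪ (negative diffs).
|A - A| = 1 + 2·12 = 25 (matches direct enumeration: 25).

|A - A| = 25


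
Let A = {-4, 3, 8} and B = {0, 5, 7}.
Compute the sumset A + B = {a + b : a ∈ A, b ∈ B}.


A + B = {a + b : a ∈ A, b ∈ B}.
Enumerate all |A|·|B| = 3·3 = 9 pairs (a, b) and collect distinct sums.
a = -4: -4+0=-4, -4+5=1, -4+7=3
a = 3: 3+0=3, 3+5=8, 3+7=10
a = 8: 8+0=8, 8+5=13, 8+7=15
Collecting distinct sums: A + B = {-4, 1, 3, 8, 10, 13, 15}
|A + B| = 7

A + B = {-4, 1, 3, 8, 10, 13, 15}


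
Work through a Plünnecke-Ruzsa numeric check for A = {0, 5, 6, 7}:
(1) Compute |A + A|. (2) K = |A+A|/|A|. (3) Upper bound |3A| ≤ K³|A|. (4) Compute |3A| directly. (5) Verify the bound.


|A| = 4.
Step 1: Compute A + A by enumerating all 16 pairs.
A + A = {0, 5, 6, 7, 10, 11, 12, 13, 14}, so |A + A| = 9.
Step 2: Doubling constant K = |A + A|/|A| = 9/4 = 9/4 ≈ 2.2500.
Step 3: Plünnecke-Ruzsa gives |3A| ≤ K³·|A| = (2.2500)³ · 4 ≈ 45.5625.
Step 4: Compute 3A = A + A + A directly by enumerating all triples (a,b,c) ∈ A³; |3A| = 16.
Step 5: Check 16 ≤ 45.5625? Yes ✓.

K = 9/4, Plünnecke-Ruzsa bound K³|A| ≈ 45.5625, |3A| = 16, inequality holds.


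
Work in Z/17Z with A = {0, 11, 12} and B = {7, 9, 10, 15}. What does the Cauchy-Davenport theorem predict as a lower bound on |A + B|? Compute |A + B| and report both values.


Cauchy-Davenport: |A + B| ≥ min(p, |A| + |B| - 1) for A, B nonempty in Z/pZ.
|A| = 3, |B| = 4, p = 17.
CD lower bound = min(17, 3 + 4 - 1) = min(17, 6) = 6.
Compute A + B mod 17 directly:
a = 0: 0+7=7, 0+9=9, 0+10=10, 0+15=15
a = 11: 11+7=1, 11+9=3, 11+10=4, 11+15=9
a = 12: 12+7=2, 12+9=4, 12+10=5, 12+15=10
A + B = {1, 2, 3, 4, 5, 7, 9, 10, 15}, so |A + B| = 9.
Verify: 9 ≥ 6? Yes ✓.

CD lower bound = 6, actual |A + B| = 9.


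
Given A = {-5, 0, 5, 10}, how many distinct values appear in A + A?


A + A = {a + a' : a, a' ∈ A}; |A| = 4.
General bounds: 2|A| - 1 ≤ |A + A| ≤ |A|(|A|+1)/2, i.e. 7 ≤ |A + A| ≤ 10.
Lower bound 2|A|-1 is attained iff A is an arithmetic progression.
Enumerate sums a + a' for a ≤ a' (symmetric, so this suffices):
a = -5: -5+-5=-10, -5+0=-5, -5+5=0, -5+10=5
a = 0: 0+0=0, 0+5=5, 0+10=10
a = 5: 5+5=10, 5+10=15
a = 10: 10+10=20
Distinct sums: {-10, -5, 0, 5, 10, 15, 20}
|A + A| = 7

|A + A| = 7


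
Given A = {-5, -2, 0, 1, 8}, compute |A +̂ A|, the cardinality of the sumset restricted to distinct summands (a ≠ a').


Restricted sumset: A +̂ A = {a + a' : a ∈ A, a' ∈ A, a ≠ a'}.
Equivalently, take A + A and drop any sum 2a that is achievable ONLY as a + a for a ∈ A (i.e. sums representable only with equal summands).
Enumerate pairs (a, a') with a < a' (symmetric, so each unordered pair gives one sum; this covers all a ≠ a'):
  -5 + -2 = -7
  -5 + 0 = -5
  -5 + 1 = -4
  -5 + 8 = 3
  -2 + 0 = -2
  -2 + 1 = -1
  -2 + 8 = 6
  0 + 1 = 1
  0 + 8 = 8
  1 + 8 = 9
Collected distinct sums: {-7, -5, -4, -2, -1, 1, 3, 6, 8, 9}
|A +̂ A| = 10
(Reference bound: |A +̂ A| ≥ 2|A| - 3 for |A| ≥ 2, with |A| = 5 giving ≥ 7.)

|A +̂ A| = 10


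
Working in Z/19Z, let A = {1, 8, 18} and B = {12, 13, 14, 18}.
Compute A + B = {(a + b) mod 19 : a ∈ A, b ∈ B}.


Work in Z/19Z: reduce every sum a + b modulo 19.
Enumerate all 12 pairs:
a = 1: 1+12=13, 1+13=14, 1+14=15, 1+18=0
a = 8: 8+12=1, 8+13=2, 8+14=3, 8+18=7
a = 18: 18+12=11, 18+13=12, 18+14=13, 18+18=17
Distinct residues collected: {0, 1, 2, 3, 7, 11, 12, 13, 14, 15, 17}
|A + B| = 11 (out of 19 total residues).

A + B = {0, 1, 2, 3, 7, 11, 12, 13, 14, 15, 17}


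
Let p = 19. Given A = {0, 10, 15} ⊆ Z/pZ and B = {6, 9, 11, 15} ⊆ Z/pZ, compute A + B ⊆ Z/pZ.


Work in Z/19Z: reduce every sum a + b modulo 19.
Enumerate all 12 pairs:
a = 0: 0+6=6, 0+9=9, 0+11=11, 0+15=15
a = 10: 10+6=16, 10+9=0, 10+11=2, 10+15=6
a = 15: 15+6=2, 15+9=5, 15+11=7, 15+15=11
Distinct residues collected: {0, 2, 5, 6, 7, 9, 11, 15, 16}
|A + B| = 9 (out of 19 total residues).

A + B = {0, 2, 5, 6, 7, 9, 11, 15, 16}


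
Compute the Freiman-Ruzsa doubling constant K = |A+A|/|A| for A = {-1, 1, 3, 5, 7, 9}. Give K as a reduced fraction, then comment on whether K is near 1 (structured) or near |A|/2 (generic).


|A| = 6.
Compute A + A by enumerating all 36 pairs.
A + A = {-2, 0, 2, 4, 6, 8, 10, 12, 14, 16, 18}, so |A + A| = 11.
K = |A + A| / |A| = 11/6 (already in lowest terms) ≈ 1.8333.
Reference: AP of size 6 gives K = 11/6 ≈ 1.8333; a fully generic set of size 6 gives K ≈ 3.5000.

|A| = 6, |A + A| = 11, K = 11/6.


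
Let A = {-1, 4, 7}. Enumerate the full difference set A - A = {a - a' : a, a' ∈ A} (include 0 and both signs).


A - A = {a - a' : a, a' ∈ A}.
Compute a - a' for each ordered pair (a, a'):
a = -1: -1--1=0, -1-4=-5, -1-7=-8
a = 4: 4--1=5, 4-4=0, 4-7=-3
a = 7: 7--1=8, 7-4=3, 7-7=0
Collecting distinct values (and noting 0 appears from a-a):
A - A = {-8, -5, -3, 0, 3, 5, 8}
|A - A| = 7

A - A = {-8, -5, -3, 0, 3, 5, 8}


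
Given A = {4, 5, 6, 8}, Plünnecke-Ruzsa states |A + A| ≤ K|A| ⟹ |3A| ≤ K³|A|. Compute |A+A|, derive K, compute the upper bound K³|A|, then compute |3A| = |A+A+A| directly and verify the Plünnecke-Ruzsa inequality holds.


|A| = 4.
Step 1: Compute A + A by enumerating all 16 pairs.
A + A = {8, 9, 10, 11, 12, 13, 14, 16}, so |A + A| = 8.
Step 2: Doubling constant K = |A + A|/|A| = 8/4 = 8/4 ≈ 2.0000.
Step 3: Plünnecke-Ruzsa gives |3A| ≤ K³·|A| = (2.0000)³ · 4 ≈ 32.0000.
Step 4: Compute 3A = A + A + A directly by enumerating all triples (a,b,c) ∈ A³; |3A| = 12.
Step 5: Check 12 ≤ 32.0000? Yes ✓.

K = 8/4, Plünnecke-Ruzsa bound K³|A| ≈ 32.0000, |3A| = 12, inequality holds.


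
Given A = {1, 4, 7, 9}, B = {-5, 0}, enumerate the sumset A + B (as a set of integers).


A + B = {a + b : a ∈ A, b ∈ B}.
Enumerate all |A|·|B| = 4·2 = 8 pairs (a, b) and collect distinct sums.
a = 1: 1+-5=-4, 1+0=1
a = 4: 4+-5=-1, 4+0=4
a = 7: 7+-5=2, 7+0=7
a = 9: 9+-5=4, 9+0=9
Collecting distinct sums: A + B = {-4, -1, 1, 2, 4, 7, 9}
|A + B| = 7

A + B = {-4, -1, 1, 2, 4, 7, 9}


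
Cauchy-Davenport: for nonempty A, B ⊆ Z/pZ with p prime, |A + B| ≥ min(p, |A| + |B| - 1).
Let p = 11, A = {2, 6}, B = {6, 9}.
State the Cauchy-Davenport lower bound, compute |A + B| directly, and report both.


Cauchy-Davenport: |A + B| ≥ min(p, |A| + |B| - 1) for A, B nonempty in Z/pZ.
|A| = 2, |B| = 2, p = 11.
CD lower bound = min(11, 2 + 2 - 1) = min(11, 3) = 3.
Compute A + B mod 11 directly:
a = 2: 2+6=8, 2+9=0
a = 6: 6+6=1, 6+9=4
A + B = {0, 1, 4, 8}, so |A + B| = 4.
Verify: 4 ≥ 3? Yes ✓.

CD lower bound = 3, actual |A + B| = 4.


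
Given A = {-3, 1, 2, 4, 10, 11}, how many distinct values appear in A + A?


A + A = {a + a' : a, a' ∈ A}; |A| = 6.
General bounds: 2|A| - 1 ≤ |A + A| ≤ |A|(|A|+1)/2, i.e. 11 ≤ |A + A| ≤ 21.
Lower bound 2|A|-1 is attained iff A is an arithmetic progression.
Enumerate sums a + a' for a ≤ a' (symmetric, so this suffices):
a = -3: -3+-3=-6, -3+1=-2, -3+2=-1, -3+4=1, -3+10=7, -3+11=8
a = 1: 1+1=2, 1+2=3, 1+4=5, 1+10=11, 1+11=12
a = 2: 2+2=4, 2+4=6, 2+10=12, 2+11=13
a = 4: 4+4=8, 4+10=14, 4+11=15
a = 10: 10+10=20, 10+11=21
a = 11: 11+11=22
Distinct sums: {-6, -2, -1, 1, 2, 3, 4, 5, 6, 7, 8, 11, 12, 13, 14, 15, 20, 21, 22}
|A + A| = 19

|A + A| = 19


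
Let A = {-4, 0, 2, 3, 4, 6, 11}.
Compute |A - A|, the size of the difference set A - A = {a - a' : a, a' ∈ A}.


A - A = {a - a' : a, a' ∈ A}; |A| = 7.
Bounds: 2|A|-1 ≤ |A - A| ≤ |A|² - |A| + 1, i.e. 13 ≤ |A - A| ≤ 43.
Note: 0 ∈ A - A always (from a - a). The set is symmetric: if d ∈ A - A then -d ∈ A - A.
Enumerate nonzero differences d = a - a' with a > a' (then include -d):
Positive differences: {1, 2, 3, 4, 5, 6, 7, 8, 9, 10, 11, 15}
Full difference set: {0} ∪ (positive diffs) ∪ (negative diffs).
|A - A| = 1 + 2·12 = 25 (matches direct enumeration: 25).

|A - A| = 25


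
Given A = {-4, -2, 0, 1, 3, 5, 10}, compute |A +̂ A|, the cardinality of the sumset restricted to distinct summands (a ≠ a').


Restricted sumset: A +̂ A = {a + a' : a ∈ A, a' ∈ A, a ≠ a'}.
Equivalently, take A + A and drop any sum 2a that is achievable ONLY as a + a for a ∈ A (i.e. sums representable only with equal summands).
Enumerate pairs (a, a') with a < a' (symmetric, so each unordered pair gives one sum; this covers all a ≠ a'):
  -4 + -2 = -6
  -4 + 0 = -4
  -4 + 1 = -3
  -4 + 3 = -1
  -4 + 5 = 1
  -4 + 10 = 6
  -2 + 0 = -2
  -2 + 1 = -1
  -2 + 3 = 1
  -2 + 5 = 3
  -2 + 10 = 8
  0 + 1 = 1
  0 + 3 = 3
  0 + 5 = 5
  0 + 10 = 10
  1 + 3 = 4
  1 + 5 = 6
  1 + 10 = 11
  3 + 5 = 8
  3 + 10 = 13
  5 + 10 = 15
Collected distinct sums: {-6, -4, -3, -2, -1, 1, 3, 4, 5, 6, 8, 10, 11, 13, 15}
|A +̂ A| = 15
(Reference bound: |A +̂ A| ≥ 2|A| - 3 for |A| ≥ 2, with |A| = 7 giving ≥ 11.)

|A +̂ A| = 15


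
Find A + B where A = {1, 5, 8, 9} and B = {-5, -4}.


A + B = {a + b : a ∈ A, b ∈ B}.
Enumerate all |A|·|B| = 4·2 = 8 pairs (a, b) and collect distinct sums.
a = 1: 1+-5=-4, 1+-4=-3
a = 5: 5+-5=0, 5+-4=1
a = 8: 8+-5=3, 8+-4=4
a = 9: 9+-5=4, 9+-4=5
Collecting distinct sums: A + B = {-4, -3, 0, 1, 3, 4, 5}
|A + B| = 7

A + B = {-4, -3, 0, 1, 3, 4, 5}


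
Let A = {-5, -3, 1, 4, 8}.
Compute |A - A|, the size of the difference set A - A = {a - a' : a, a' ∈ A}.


A - A = {a - a' : a, a' ∈ A}; |A| = 5.
Bounds: 2|A|-1 ≤ |A - A| ≤ |A|² - |A| + 1, i.e. 9 ≤ |A - A| ≤ 21.
Note: 0 ∈ A - A always (from a - a). The set is symmetric: if d ∈ A - A then -d ∈ A - A.
Enumerate nonzero differences d = a - a' with a > a' (then include -d):
Positive differences: {2, 3, 4, 6, 7, 9, 11, 13}
Full difference set: {0} ∪ (positive diffs) ∪ (negative diffs).
|A - A| = 1 + 2·8 = 17 (matches direct enumeration: 17).

|A - A| = 17


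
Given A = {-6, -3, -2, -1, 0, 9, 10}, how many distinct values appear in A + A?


A + A = {a + a' : a, a' ∈ A}; |A| = 7.
General bounds: 2|A| - 1 ≤ |A + A| ≤ |A|(|A|+1)/2, i.e. 13 ≤ |A + A| ≤ 28.
Lower bound 2|A|-1 is attained iff A is an arithmetic progression.
Enumerate sums a + a' for a ≤ a' (symmetric, so this suffices):
a = -6: -6+-6=-12, -6+-3=-9, -6+-2=-8, -6+-1=-7, -6+0=-6, -6+9=3, -6+10=4
a = -3: -3+-3=-6, -3+-2=-5, -3+-1=-4, -3+0=-3, -3+9=6, -3+10=7
a = -2: -2+-2=-4, -2+-1=-3, -2+0=-2, -2+9=7, -2+10=8
a = -1: -1+-1=-2, -1+0=-1, -1+9=8, -1+10=9
a = 0: 0+0=0, 0+9=9, 0+10=10
a = 9: 9+9=18, 9+10=19
a = 10: 10+10=20
Distinct sums: {-12, -9, -8, -7, -6, -5, -4, -3, -2, -1, 0, 3, 4, 6, 7, 8, 9, 10, 18, 19, 20}
|A + A| = 21

|A + A| = 21


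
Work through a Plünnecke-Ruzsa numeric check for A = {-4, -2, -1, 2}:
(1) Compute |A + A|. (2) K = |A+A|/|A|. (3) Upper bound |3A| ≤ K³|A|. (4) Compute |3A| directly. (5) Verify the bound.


|A| = 4.
Step 1: Compute A + A by enumerating all 16 pairs.
A + A = {-8, -6, -5, -4, -3, -2, 0, 1, 4}, so |A + A| = 9.
Step 2: Doubling constant K = |A + A|/|A| = 9/4 = 9/4 ≈ 2.2500.
Step 3: Plünnecke-Ruzsa gives |3A| ≤ K³·|A| = (2.2500)³ · 4 ≈ 45.5625.
Step 4: Compute 3A = A + A + A directly by enumerating all triples (a,b,c) ∈ A³; |3A| = 15.
Step 5: Check 15 ≤ 45.5625? Yes ✓.

K = 9/4, Plünnecke-Ruzsa bound K³|A| ≈ 45.5625, |3A| = 15, inequality holds.


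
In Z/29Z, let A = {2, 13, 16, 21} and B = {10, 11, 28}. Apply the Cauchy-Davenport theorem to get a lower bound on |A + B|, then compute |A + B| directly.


Cauchy-Davenport: |A + B| ≥ min(p, |A| + |B| - 1) for A, B nonempty in Z/pZ.
|A| = 4, |B| = 3, p = 29.
CD lower bound = min(29, 4 + 3 - 1) = min(29, 6) = 6.
Compute A + B mod 29 directly:
a = 2: 2+10=12, 2+11=13, 2+28=1
a = 13: 13+10=23, 13+11=24, 13+28=12
a = 16: 16+10=26, 16+11=27, 16+28=15
a = 21: 21+10=2, 21+11=3, 21+28=20
A + B = {1, 2, 3, 12, 13, 15, 20, 23, 24, 26, 27}, so |A + B| = 11.
Verify: 11 ≥ 6? Yes ✓.

CD lower bound = 6, actual |A + B| = 11.


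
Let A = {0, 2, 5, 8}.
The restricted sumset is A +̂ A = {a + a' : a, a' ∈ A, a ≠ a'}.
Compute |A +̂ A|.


Restricted sumset: A +̂ A = {a + a' : a ∈ A, a' ∈ A, a ≠ a'}.
Equivalently, take A + A and drop any sum 2a that is achievable ONLY as a + a for a ∈ A (i.e. sums representable only with equal summands).
Enumerate pairs (a, a') with a < a' (symmetric, so each unordered pair gives one sum; this covers all a ≠ a'):
  0 + 2 = 2
  0 + 5 = 5
  0 + 8 = 8
  2 + 5 = 7
  2 + 8 = 10
  5 + 8 = 13
Collected distinct sums: {2, 5, 7, 8, 10, 13}
|A +̂ A| = 6
(Reference bound: |A +̂ A| ≥ 2|A| - 3 for |A| ≥ 2, with |A| = 4 giving ≥ 5.)

|A +̂ A| = 6


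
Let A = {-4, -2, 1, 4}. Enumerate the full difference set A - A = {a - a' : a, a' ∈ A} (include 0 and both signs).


A - A = {a - a' : a, a' ∈ A}.
Compute a - a' for each ordered pair (a, a'):
a = -4: -4--4=0, -4--2=-2, -4-1=-5, -4-4=-8
a = -2: -2--4=2, -2--2=0, -2-1=-3, -2-4=-6
a = 1: 1--4=5, 1--2=3, 1-1=0, 1-4=-3
a = 4: 4--4=8, 4--2=6, 4-1=3, 4-4=0
Collecting distinct values (and noting 0 appears from a-a):
A - A = {-8, -6, -5, -3, -2, 0, 2, 3, 5, 6, 8}
|A - A| = 11

A - A = {-8, -6, -5, -3, -2, 0, 2, 3, 5, 6, 8}


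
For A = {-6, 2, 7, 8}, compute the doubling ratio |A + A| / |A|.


|A| = 4.
Compute A + A by enumerating all 16 pairs.
A + A = {-12, -4, 1, 2, 4, 9, 10, 14, 15, 16}, so |A + A| = 10.
K = |A + A| / |A| = 10/4 = 5/2 ≈ 2.5000.
Reference: AP of size 4 gives K = 7/4 ≈ 1.7500; a fully generic set of size 4 gives K ≈ 2.5000.

|A| = 4, |A + A| = 10, K = 10/4 = 5/2.


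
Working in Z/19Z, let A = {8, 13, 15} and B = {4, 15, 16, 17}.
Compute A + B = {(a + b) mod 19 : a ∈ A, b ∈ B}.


Work in Z/19Z: reduce every sum a + b modulo 19.
Enumerate all 12 pairs:
a = 8: 8+4=12, 8+15=4, 8+16=5, 8+17=6
a = 13: 13+4=17, 13+15=9, 13+16=10, 13+17=11
a = 15: 15+4=0, 15+15=11, 15+16=12, 15+17=13
Distinct residues collected: {0, 4, 5, 6, 9, 10, 11, 12, 13, 17}
|A + B| = 10 (out of 19 total residues).

A + B = {0, 4, 5, 6, 9, 10, 11, 12, 13, 17}


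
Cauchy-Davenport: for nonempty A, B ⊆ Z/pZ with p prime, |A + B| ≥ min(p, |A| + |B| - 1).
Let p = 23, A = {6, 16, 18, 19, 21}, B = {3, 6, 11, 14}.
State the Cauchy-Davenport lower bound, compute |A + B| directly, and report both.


Cauchy-Davenport: |A + B| ≥ min(p, |A| + |B| - 1) for A, B nonempty in Z/pZ.
|A| = 5, |B| = 4, p = 23.
CD lower bound = min(23, 5 + 4 - 1) = min(23, 8) = 8.
Compute A + B mod 23 directly:
a = 6: 6+3=9, 6+6=12, 6+11=17, 6+14=20
a = 16: 16+3=19, 16+6=22, 16+11=4, 16+14=7
a = 18: 18+3=21, 18+6=1, 18+11=6, 18+14=9
a = 19: 19+3=22, 19+6=2, 19+11=7, 19+14=10
a = 21: 21+3=1, 21+6=4, 21+11=9, 21+14=12
A + B = {1, 2, 4, 6, 7, 9, 10, 12, 17, 19, 20, 21, 22}, so |A + B| = 13.
Verify: 13 ≥ 8? Yes ✓.

CD lower bound = 8, actual |A + B| = 13.


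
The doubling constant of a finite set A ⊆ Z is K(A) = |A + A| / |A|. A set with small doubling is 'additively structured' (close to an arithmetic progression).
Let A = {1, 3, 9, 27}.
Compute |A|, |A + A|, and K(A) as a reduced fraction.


|A| = 4.
Compute A + A by enumerating all 16 pairs.
A + A = {2, 4, 6, 10, 12, 18, 28, 30, 36, 54}, so |A + A| = 10.
K = |A + A| / |A| = 10/4 = 5/2 ≈ 2.5000.
Reference: AP of size 4 gives K = 7/4 ≈ 1.7500; a fully generic set of size 4 gives K ≈ 2.5000.

|A| = 4, |A + A| = 10, K = 10/4 = 5/2.


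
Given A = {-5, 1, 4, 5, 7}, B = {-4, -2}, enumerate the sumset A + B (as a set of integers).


A + B = {a + b : a ∈ A, b ∈ B}.
Enumerate all |A|·|B| = 5·2 = 10 pairs (a, b) and collect distinct sums.
a = -5: -5+-4=-9, -5+-2=-7
a = 1: 1+-4=-3, 1+-2=-1
a = 4: 4+-4=0, 4+-2=2
a = 5: 5+-4=1, 5+-2=3
a = 7: 7+-4=3, 7+-2=5
Collecting distinct sums: A + B = {-9, -7, -3, -1, 0, 1, 2, 3, 5}
|A + B| = 9

A + B = {-9, -7, -3, -1, 0, 1, 2, 3, 5}


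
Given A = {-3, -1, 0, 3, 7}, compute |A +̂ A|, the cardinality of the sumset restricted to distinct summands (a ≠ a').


Restricted sumset: A +̂ A = {a + a' : a ∈ A, a' ∈ A, a ≠ a'}.
Equivalently, take A + A and drop any sum 2a that is achievable ONLY as a + a for a ∈ A (i.e. sums representable only with equal summands).
Enumerate pairs (a, a') with a < a' (symmetric, so each unordered pair gives one sum; this covers all a ≠ a'):
  -3 + -1 = -4
  -3 + 0 = -3
  -3 + 3 = 0
  -3 + 7 = 4
  -1 + 0 = -1
  -1 + 3 = 2
  -1 + 7 = 6
  0 + 3 = 3
  0 + 7 = 7
  3 + 7 = 10
Collected distinct sums: {-4, -3, -1, 0, 2, 3, 4, 6, 7, 10}
|A +̂ A| = 10
(Reference bound: |A +̂ A| ≥ 2|A| - 3 for |A| ≥ 2, with |A| = 5 giving ≥ 7.)

|A +̂ A| = 10


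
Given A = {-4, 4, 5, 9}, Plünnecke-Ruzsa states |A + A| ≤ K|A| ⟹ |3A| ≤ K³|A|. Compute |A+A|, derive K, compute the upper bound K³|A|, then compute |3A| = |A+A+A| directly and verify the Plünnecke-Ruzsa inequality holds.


|A| = 4.
Step 1: Compute A + A by enumerating all 16 pairs.
A + A = {-8, 0, 1, 5, 8, 9, 10, 13, 14, 18}, so |A + A| = 10.
Step 2: Doubling constant K = |A + A|/|A| = 10/4 = 10/4 ≈ 2.5000.
Step 3: Plünnecke-Ruzsa gives |3A| ≤ K³·|A| = (2.5000)³ · 4 ≈ 62.5000.
Step 4: Compute 3A = A + A + A directly by enumerating all triples (a,b,c) ∈ A³; |3A| = 19.
Step 5: Check 19 ≤ 62.5000? Yes ✓.

K = 10/4, Plünnecke-Ruzsa bound K³|A| ≈ 62.5000, |3A| = 19, inequality holds.


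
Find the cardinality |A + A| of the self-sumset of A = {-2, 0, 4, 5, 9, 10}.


A + A = {a + a' : a, a' ∈ A}; |A| = 6.
General bounds: 2|A| - 1 ≤ |A + A| ≤ |A|(|A|+1)/2, i.e. 11 ≤ |A + A| ≤ 21.
Lower bound 2|A|-1 is attained iff A is an arithmetic progression.
Enumerate sums a + a' for a ≤ a' (symmetric, so this suffices):
a = -2: -2+-2=-4, -2+0=-2, -2+4=2, -2+5=3, -2+9=7, -2+10=8
a = 0: 0+0=0, 0+4=4, 0+5=5, 0+9=9, 0+10=10
a = 4: 4+4=8, 4+5=9, 4+9=13, 4+10=14
a = 5: 5+5=10, 5+9=14, 5+10=15
a = 9: 9+9=18, 9+10=19
a = 10: 10+10=20
Distinct sums: {-4, -2, 0, 2, 3, 4, 5, 7, 8, 9, 10, 13, 14, 15, 18, 19, 20}
|A + A| = 17

|A + A| = 17


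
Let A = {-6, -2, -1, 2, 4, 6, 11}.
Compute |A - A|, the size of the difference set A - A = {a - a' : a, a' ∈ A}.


A - A = {a - a' : a, a' ∈ A}; |A| = 7.
Bounds: 2|A|-1 ≤ |A - A| ≤ |A|² - |A| + 1, i.e. 13 ≤ |A - A| ≤ 43.
Note: 0 ∈ A - A always (from a - a). The set is symmetric: if d ∈ A - A then -d ∈ A - A.
Enumerate nonzero differences d = a - a' with a > a' (then include -d):
Positive differences: {1, 2, 3, 4, 5, 6, 7, 8, 9, 10, 12, 13, 17}
Full difference set: {0} ∪ (positive diffs) ∪ (negative diffs).
|A - A| = 1 + 2·13 = 27 (matches direct enumeration: 27).

|A - A| = 27


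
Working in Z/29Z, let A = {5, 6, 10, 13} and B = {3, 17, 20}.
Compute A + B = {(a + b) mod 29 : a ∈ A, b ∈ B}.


Work in Z/29Z: reduce every sum a + b modulo 29.
Enumerate all 12 pairs:
a = 5: 5+3=8, 5+17=22, 5+20=25
a = 6: 6+3=9, 6+17=23, 6+20=26
a = 10: 10+3=13, 10+17=27, 10+20=1
a = 13: 13+3=16, 13+17=1, 13+20=4
Distinct residues collected: {1, 4, 8, 9, 13, 16, 22, 23, 25, 26, 27}
|A + B| = 11 (out of 29 total residues).

A + B = {1, 4, 8, 9, 13, 16, 22, 23, 25, 26, 27}


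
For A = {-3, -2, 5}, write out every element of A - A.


A - A = {a - a' : a, a' ∈ A}.
Compute a - a' for each ordered pair (a, a'):
a = -3: -3--3=0, -3--2=-1, -3-5=-8
a = -2: -2--3=1, -2--2=0, -2-5=-7
a = 5: 5--3=8, 5--2=7, 5-5=0
Collecting distinct values (and noting 0 appears from a-a):
A - A = {-8, -7, -1, 0, 1, 7, 8}
|A - A| = 7

A - A = {-8, -7, -1, 0, 1, 7, 8}


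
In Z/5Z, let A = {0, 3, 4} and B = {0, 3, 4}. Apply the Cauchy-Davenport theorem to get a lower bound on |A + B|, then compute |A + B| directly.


Cauchy-Davenport: |A + B| ≥ min(p, |A| + |B| - 1) for A, B nonempty in Z/pZ.
|A| = 3, |B| = 3, p = 5.
CD lower bound = min(5, 3 + 3 - 1) = min(5, 5) = 5.
Compute A + B mod 5 directly:
a = 0: 0+0=0, 0+3=3, 0+4=4
a = 3: 3+0=3, 3+3=1, 3+4=2
a = 4: 4+0=4, 4+3=2, 4+4=3
A + B = {0, 1, 2, 3, 4}, so |A + B| = 5.
Verify: 5 ≥ 5? Yes ✓.

CD lower bound = 5, actual |A + B| = 5.


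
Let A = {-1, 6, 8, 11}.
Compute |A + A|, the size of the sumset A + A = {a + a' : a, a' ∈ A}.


A + A = {a + a' : a, a' ∈ A}; |A| = 4.
General bounds: 2|A| - 1 ≤ |A + A| ≤ |A|(|A|+1)/2, i.e. 7 ≤ |A + A| ≤ 10.
Lower bound 2|A|-1 is attained iff A is an arithmetic progression.
Enumerate sums a + a' for a ≤ a' (symmetric, so this suffices):
a = -1: -1+-1=-2, -1+6=5, -1+8=7, -1+11=10
a = 6: 6+6=12, 6+8=14, 6+11=17
a = 8: 8+8=16, 8+11=19
a = 11: 11+11=22
Distinct sums: {-2, 5, 7, 10, 12, 14, 16, 17, 19, 22}
|A + A| = 10

|A + A| = 10


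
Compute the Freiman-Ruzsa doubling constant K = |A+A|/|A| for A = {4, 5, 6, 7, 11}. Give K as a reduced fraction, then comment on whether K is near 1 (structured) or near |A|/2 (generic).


|A| = 5.
Compute A + A by enumerating all 25 pairs.
A + A = {8, 9, 10, 11, 12, 13, 14, 15, 16, 17, 18, 22}, so |A + A| = 12.
K = |A + A| / |A| = 12/5 (already in lowest terms) ≈ 2.4000.
Reference: AP of size 5 gives K = 9/5 ≈ 1.8000; a fully generic set of size 5 gives K ≈ 3.0000.

|A| = 5, |A + A| = 12, K = 12/5.


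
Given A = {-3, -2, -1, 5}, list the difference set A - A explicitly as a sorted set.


A - A = {a - a' : a, a' ∈ A}.
Compute a - a' for each ordered pair (a, a'):
a = -3: -3--3=0, -3--2=-1, -3--1=-2, -3-5=-8
a = -2: -2--3=1, -2--2=0, -2--1=-1, -2-5=-7
a = -1: -1--3=2, -1--2=1, -1--1=0, -1-5=-6
a = 5: 5--3=8, 5--2=7, 5--1=6, 5-5=0
Collecting distinct values (and noting 0 appears from a-a):
A - A = {-8, -7, -6, -2, -1, 0, 1, 2, 6, 7, 8}
|A - A| = 11

A - A = {-8, -7, -6, -2, -1, 0, 1, 2, 6, 7, 8}


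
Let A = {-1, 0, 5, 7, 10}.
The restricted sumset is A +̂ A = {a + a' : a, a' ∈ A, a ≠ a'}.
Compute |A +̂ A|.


Restricted sumset: A +̂ A = {a + a' : a ∈ A, a' ∈ A, a ≠ a'}.
Equivalently, take A + A and drop any sum 2a that is achievable ONLY as a + a for a ∈ A (i.e. sums representable only with equal summands).
Enumerate pairs (a, a') with a < a' (symmetric, so each unordered pair gives one sum; this covers all a ≠ a'):
  -1 + 0 = -1
  -1 + 5 = 4
  -1 + 7 = 6
  -1 + 10 = 9
  0 + 5 = 5
  0 + 7 = 7
  0 + 10 = 10
  5 + 7 = 12
  5 + 10 = 15
  7 + 10 = 17
Collected distinct sums: {-1, 4, 5, 6, 7, 9, 10, 12, 15, 17}
|A +̂ A| = 10
(Reference bound: |A +̂ A| ≥ 2|A| - 3 for |A| ≥ 2, with |A| = 5 giving ≥ 7.)

|A +̂ A| = 10


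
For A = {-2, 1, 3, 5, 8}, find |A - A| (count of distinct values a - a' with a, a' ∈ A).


A - A = {a - a' : a, a' ∈ A}; |A| = 5.
Bounds: 2|A|-1 ≤ |A - A| ≤ |A|² - |A| + 1, i.e. 9 ≤ |A - A| ≤ 21.
Note: 0 ∈ A - A always (from a - a). The set is symmetric: if d ∈ A - A then -d ∈ A - A.
Enumerate nonzero differences d = a - a' with a > a' (then include -d):
Positive differences: {2, 3, 4, 5, 7, 10}
Full difference set: {0} ∪ (positive diffs) ∪ (negative diffs).
|A - A| = 1 + 2·6 = 13 (matches direct enumeration: 13).

|A - A| = 13


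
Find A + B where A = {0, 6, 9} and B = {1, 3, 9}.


A + B = {a + b : a ∈ A, b ∈ B}.
Enumerate all |A|·|B| = 3·3 = 9 pairs (a, b) and collect distinct sums.
a = 0: 0+1=1, 0+3=3, 0+9=9
a = 6: 6+1=7, 6+3=9, 6+9=15
a = 9: 9+1=10, 9+3=12, 9+9=18
Collecting distinct sums: A + B = {1, 3, 7, 9, 10, 12, 15, 18}
|A + B| = 8

A + B = {1, 3, 7, 9, 10, 12, 15, 18}


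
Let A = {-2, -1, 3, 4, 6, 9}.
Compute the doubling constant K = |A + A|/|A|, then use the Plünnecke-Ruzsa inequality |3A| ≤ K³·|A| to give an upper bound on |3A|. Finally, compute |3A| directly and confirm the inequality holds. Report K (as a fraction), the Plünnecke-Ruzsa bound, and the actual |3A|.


|A| = 6.
Step 1: Compute A + A by enumerating all 36 pairs.
A + A = {-4, -3, -2, 1, 2, 3, 4, 5, 6, 7, 8, 9, 10, 12, 13, 15, 18}, so |A + A| = 17.
Step 2: Doubling constant K = |A + A|/|A| = 17/6 = 17/6 ≈ 2.8333.
Step 3: Plünnecke-Ruzsa gives |3A| ≤ K³·|A| = (2.8333)³ · 6 ≈ 136.4722.
Step 4: Compute 3A = A + A + A directly by enumerating all triples (a,b,c) ∈ A³; |3A| = 29.
Step 5: Check 29 ≤ 136.4722? Yes ✓.

K = 17/6, Plünnecke-Ruzsa bound K³|A| ≈ 136.4722, |3A| = 29, inequality holds.


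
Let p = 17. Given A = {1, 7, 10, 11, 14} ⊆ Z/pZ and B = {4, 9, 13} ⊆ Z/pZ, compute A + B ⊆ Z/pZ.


Work in Z/17Z: reduce every sum a + b modulo 17.
Enumerate all 15 pairs:
a = 1: 1+4=5, 1+9=10, 1+13=14
a = 7: 7+4=11, 7+9=16, 7+13=3
a = 10: 10+4=14, 10+9=2, 10+13=6
a = 11: 11+4=15, 11+9=3, 11+13=7
a = 14: 14+4=1, 14+9=6, 14+13=10
Distinct residues collected: {1, 2, 3, 5, 6, 7, 10, 11, 14, 15, 16}
|A + B| = 11 (out of 17 total residues).

A + B = {1, 2, 3, 5, 6, 7, 10, 11, 14, 15, 16}


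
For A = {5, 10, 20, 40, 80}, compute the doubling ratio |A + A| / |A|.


|A| = 5.
Compute A + A by enumerating all 25 pairs.
A + A = {10, 15, 20, 25, 30, 40, 45, 50, 60, 80, 85, 90, 100, 120, 160}, so |A + A| = 15.
K = |A + A| / |A| = 15/5 = 3/1 ≈ 3.0000.
Reference: AP of size 5 gives K = 9/5 ≈ 1.8000; a fully generic set of size 5 gives K ≈ 3.0000.

|A| = 5, |A + A| = 15, K = 15/5 = 3/1.


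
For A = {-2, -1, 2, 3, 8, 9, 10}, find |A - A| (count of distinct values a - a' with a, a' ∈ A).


A - A = {a - a' : a, a' ∈ A}; |A| = 7.
Bounds: 2|A|-1 ≤ |A - A| ≤ |A|² - |A| + 1, i.e. 13 ≤ |A - A| ≤ 43.
Note: 0 ∈ A - A always (from a - a). The set is symmetric: if d ∈ A - A then -d ∈ A - A.
Enumerate nonzero differences d = a - a' with a > a' (then include -d):
Positive differences: {1, 2, 3, 4, 5, 6, 7, 8, 9, 10, 11, 12}
Full difference set: {0} ∪ (positive diffs) ∪ (negative diffs).
|A - A| = 1 + 2·12 = 25 (matches direct enumeration: 25).

|A - A| = 25


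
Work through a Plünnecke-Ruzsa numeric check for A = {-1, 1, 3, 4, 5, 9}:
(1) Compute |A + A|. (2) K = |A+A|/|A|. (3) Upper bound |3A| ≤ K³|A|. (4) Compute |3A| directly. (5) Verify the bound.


|A| = 6.
Step 1: Compute A + A by enumerating all 36 pairs.
A + A = {-2, 0, 2, 3, 4, 5, 6, 7, 8, 9, 10, 12, 13, 14, 18}, so |A + A| = 15.
Step 2: Doubling constant K = |A + A|/|A| = 15/6 = 15/6 ≈ 2.5000.
Step 3: Plünnecke-Ruzsa gives |3A| ≤ K³·|A| = (2.5000)³ · 6 ≈ 93.7500.
Step 4: Compute 3A = A + A + A directly by enumerating all triples (a,b,c) ∈ A³; |3A| = 25.
Step 5: Check 25 ≤ 93.7500? Yes ✓.

K = 15/6, Plünnecke-Ruzsa bound K³|A| ≈ 93.7500, |3A| = 25, inequality holds.


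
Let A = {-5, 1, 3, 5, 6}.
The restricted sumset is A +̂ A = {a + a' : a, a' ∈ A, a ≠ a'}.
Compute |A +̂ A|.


Restricted sumset: A +̂ A = {a + a' : a ∈ A, a' ∈ A, a ≠ a'}.
Equivalently, take A + A and drop any sum 2a that is achievable ONLY as a + a for a ∈ A (i.e. sums representable only with equal summands).
Enumerate pairs (a, a') with a < a' (symmetric, so each unordered pair gives one sum; this covers all a ≠ a'):
  -5 + 1 = -4
  -5 + 3 = -2
  -5 + 5 = 0
  -5 + 6 = 1
  1 + 3 = 4
  1 + 5 = 6
  1 + 6 = 7
  3 + 5 = 8
  3 + 6 = 9
  5 + 6 = 11
Collected distinct sums: {-4, -2, 0, 1, 4, 6, 7, 8, 9, 11}
|A +̂ A| = 10
(Reference bound: |A +̂ A| ≥ 2|A| - 3 for |A| ≥ 2, with |A| = 5 giving ≥ 7.)

|A +̂ A| = 10


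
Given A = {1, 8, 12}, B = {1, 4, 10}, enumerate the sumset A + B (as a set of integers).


A + B = {a + b : a ∈ A, b ∈ B}.
Enumerate all |A|·|B| = 3·3 = 9 pairs (a, b) and collect distinct sums.
a = 1: 1+1=2, 1+4=5, 1+10=11
a = 8: 8+1=9, 8+4=12, 8+10=18
a = 12: 12+1=13, 12+4=16, 12+10=22
Collecting distinct sums: A + B = {2, 5, 9, 11, 12, 13, 16, 18, 22}
|A + B| = 9

A + B = {2, 5, 9, 11, 12, 13, 16, 18, 22}


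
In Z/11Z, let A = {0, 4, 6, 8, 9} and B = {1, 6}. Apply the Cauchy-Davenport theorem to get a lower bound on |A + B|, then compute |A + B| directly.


Cauchy-Davenport: |A + B| ≥ min(p, |A| + |B| - 1) for A, B nonempty in Z/pZ.
|A| = 5, |B| = 2, p = 11.
CD lower bound = min(11, 5 + 2 - 1) = min(11, 6) = 6.
Compute A + B mod 11 directly:
a = 0: 0+1=1, 0+6=6
a = 4: 4+1=5, 4+6=10
a = 6: 6+1=7, 6+6=1
a = 8: 8+1=9, 8+6=3
a = 9: 9+1=10, 9+6=4
A + B = {1, 3, 4, 5, 6, 7, 9, 10}, so |A + B| = 8.
Verify: 8 ≥ 6? Yes ✓.

CD lower bound = 6, actual |A + B| = 8.


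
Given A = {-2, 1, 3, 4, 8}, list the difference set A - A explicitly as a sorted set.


A - A = {a - a' : a, a' ∈ A}.
Compute a - a' for each ordered pair (a, a'):
a = -2: -2--2=0, -2-1=-3, -2-3=-5, -2-4=-6, -2-8=-10
a = 1: 1--2=3, 1-1=0, 1-3=-2, 1-4=-3, 1-8=-7
a = 3: 3--2=5, 3-1=2, 3-3=0, 3-4=-1, 3-8=-5
a = 4: 4--2=6, 4-1=3, 4-3=1, 4-4=0, 4-8=-4
a = 8: 8--2=10, 8-1=7, 8-3=5, 8-4=4, 8-8=0
Collecting distinct values (and noting 0 appears from a-a):
A - A = {-10, -7, -6, -5, -4, -3, -2, -1, 0, 1, 2, 3, 4, 5, 6, 7, 10}
|A - A| = 17

A - A = {-10, -7, -6, -5, -4, -3, -2, -1, 0, 1, 2, 3, 4, 5, 6, 7, 10}


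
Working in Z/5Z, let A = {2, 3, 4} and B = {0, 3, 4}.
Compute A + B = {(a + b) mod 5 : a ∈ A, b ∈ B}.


Work in Z/5Z: reduce every sum a + b modulo 5.
Enumerate all 9 pairs:
a = 2: 2+0=2, 2+3=0, 2+4=1
a = 3: 3+0=3, 3+3=1, 3+4=2
a = 4: 4+0=4, 4+3=2, 4+4=3
Distinct residues collected: {0, 1, 2, 3, 4}
|A + B| = 5 (out of 5 total residues).

A + B = {0, 1, 2, 3, 4}


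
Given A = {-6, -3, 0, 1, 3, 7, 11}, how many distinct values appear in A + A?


A + A = {a + a' : a, a' ∈ A}; |A| = 7.
General bounds: 2|A| - 1 ≤ |A + A| ≤ |A|(|A|+1)/2, i.e. 13 ≤ |A + A| ≤ 28.
Lower bound 2|A|-1 is attained iff A is an arithmetic progression.
Enumerate sums a + a' for a ≤ a' (symmetric, so this suffices):
a = -6: -6+-6=-12, -6+-3=-9, -6+0=-6, -6+1=-5, -6+3=-3, -6+7=1, -6+11=5
a = -3: -3+-3=-6, -3+0=-3, -3+1=-2, -3+3=0, -3+7=4, -3+11=8
a = 0: 0+0=0, 0+1=1, 0+3=3, 0+7=7, 0+11=11
a = 1: 1+1=2, 1+3=4, 1+7=8, 1+11=12
a = 3: 3+3=6, 3+7=10, 3+11=14
a = 7: 7+7=14, 7+11=18
a = 11: 11+11=22
Distinct sums: {-12, -9, -6, -5, -3, -2, 0, 1, 2, 3, 4, 5, 6, 7, 8, 10, 11, 12, 14, 18, 22}
|A + A| = 21

|A + A| = 21


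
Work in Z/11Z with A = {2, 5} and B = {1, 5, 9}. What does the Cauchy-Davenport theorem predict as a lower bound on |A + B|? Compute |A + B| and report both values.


Cauchy-Davenport: |A + B| ≥ min(p, |A| + |B| - 1) for A, B nonempty in Z/pZ.
|A| = 2, |B| = 3, p = 11.
CD lower bound = min(11, 2 + 3 - 1) = min(11, 4) = 4.
Compute A + B mod 11 directly:
a = 2: 2+1=3, 2+5=7, 2+9=0
a = 5: 5+1=6, 5+5=10, 5+9=3
A + B = {0, 3, 6, 7, 10}, so |A + B| = 5.
Verify: 5 ≥ 4? Yes ✓.

CD lower bound = 4, actual |A + B| = 5.


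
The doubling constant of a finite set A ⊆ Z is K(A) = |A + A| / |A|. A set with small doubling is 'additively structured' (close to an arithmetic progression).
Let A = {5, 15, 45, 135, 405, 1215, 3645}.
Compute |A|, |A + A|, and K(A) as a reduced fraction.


|A| = 7.
Compute A + A by enumerating all 49 pairs.
A + A = {10, 20, 30, 50, 60, 90, 140, 150, 180, 270, 410, 420, 450, 540, 810, 1220, 1230, 1260, 1350, 1620, 2430, 3650, 3660, 3690, 3780, 4050, 4860, 7290}, so |A + A| = 28.
K = |A + A| / |A| = 28/7 = 4/1 ≈ 4.0000.
Reference: AP of size 7 gives K = 13/7 ≈ 1.8571; a fully generic set of size 7 gives K ≈ 4.0000.

|A| = 7, |A + A| = 28, K = 28/7 = 4/1.


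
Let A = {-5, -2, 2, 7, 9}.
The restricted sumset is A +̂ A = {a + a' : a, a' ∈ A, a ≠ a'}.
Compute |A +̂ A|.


Restricted sumset: A +̂ A = {a + a' : a ∈ A, a' ∈ A, a ≠ a'}.
Equivalently, take A + A and drop any sum 2a that is achievable ONLY as a + a for a ∈ A (i.e. sums representable only with equal summands).
Enumerate pairs (a, a') with a < a' (symmetric, so each unordered pair gives one sum; this covers all a ≠ a'):
  -5 + -2 = -7
  -5 + 2 = -3
  -5 + 7 = 2
  -5 + 9 = 4
  -2 + 2 = 0
  -2 + 7 = 5
  -2 + 9 = 7
  2 + 7 = 9
  2 + 9 = 11
  7 + 9 = 16
Collected distinct sums: {-7, -3, 0, 2, 4, 5, 7, 9, 11, 16}
|A +̂ A| = 10
(Reference bound: |A +̂ A| ≥ 2|A| - 3 for |A| ≥ 2, with |A| = 5 giving ≥ 7.)

|A +̂ A| = 10


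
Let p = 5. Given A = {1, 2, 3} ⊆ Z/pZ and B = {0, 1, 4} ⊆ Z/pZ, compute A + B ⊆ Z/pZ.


Work in Z/5Z: reduce every sum a + b modulo 5.
Enumerate all 9 pairs:
a = 1: 1+0=1, 1+1=2, 1+4=0
a = 2: 2+0=2, 2+1=3, 2+4=1
a = 3: 3+0=3, 3+1=4, 3+4=2
Distinct residues collected: {0, 1, 2, 3, 4}
|A + B| = 5 (out of 5 total residues).

A + B = {0, 1, 2, 3, 4}


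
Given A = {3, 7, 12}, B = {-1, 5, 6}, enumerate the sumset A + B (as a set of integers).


A + B = {a + b : a ∈ A, b ∈ B}.
Enumerate all |A|·|B| = 3·3 = 9 pairs (a, b) and collect distinct sums.
a = 3: 3+-1=2, 3+5=8, 3+6=9
a = 7: 7+-1=6, 7+5=12, 7+6=13
a = 12: 12+-1=11, 12+5=17, 12+6=18
Collecting distinct sums: A + B = {2, 6, 8, 9, 11, 12, 13, 17, 18}
|A + B| = 9

A + B = {2, 6, 8, 9, 11, 12, 13, 17, 18}


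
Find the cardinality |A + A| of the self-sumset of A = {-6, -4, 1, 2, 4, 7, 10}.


A + A = {a + a' : a, a' ∈ A}; |A| = 7.
General bounds: 2|A| - 1 ≤ |A + A| ≤ |A|(|A|+1)/2, i.e. 13 ≤ |A + A| ≤ 28.
Lower bound 2|A|-1 is attained iff A is an arithmetic progression.
Enumerate sums a + a' for a ≤ a' (symmetric, so this suffices):
a = -6: -6+-6=-12, -6+-4=-10, -6+1=-5, -6+2=-4, -6+4=-2, -6+7=1, -6+10=4
a = -4: -4+-4=-8, -4+1=-3, -4+2=-2, -4+4=0, -4+7=3, -4+10=6
a = 1: 1+1=2, 1+2=3, 1+4=5, 1+7=8, 1+10=11
a = 2: 2+2=4, 2+4=6, 2+7=9, 2+10=12
a = 4: 4+4=8, 4+7=11, 4+10=14
a = 7: 7+7=14, 7+10=17
a = 10: 10+10=20
Distinct sums: {-12, -10, -8, -5, -4, -3, -2, 0, 1, 2, 3, 4, 5, 6, 8, 9, 11, 12, 14, 17, 20}
|A + A| = 21

|A + A| = 21


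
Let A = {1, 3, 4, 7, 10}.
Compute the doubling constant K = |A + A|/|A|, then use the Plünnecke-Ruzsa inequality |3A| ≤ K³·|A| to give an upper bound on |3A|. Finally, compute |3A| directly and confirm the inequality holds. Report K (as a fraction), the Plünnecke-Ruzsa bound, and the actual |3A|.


|A| = 5.
Step 1: Compute A + A by enumerating all 25 pairs.
A + A = {2, 4, 5, 6, 7, 8, 10, 11, 13, 14, 17, 20}, so |A + A| = 12.
Step 2: Doubling constant K = |A + A|/|A| = 12/5 = 12/5 ≈ 2.4000.
Step 3: Plünnecke-Ruzsa gives |3A| ≤ K³·|A| = (2.4000)³ · 5 ≈ 69.1200.
Step 4: Compute 3A = A + A + A directly by enumerating all triples (a,b,c) ∈ A³; |3A| = 21.
Step 5: Check 21 ≤ 69.1200? Yes ✓.

K = 12/5, Plünnecke-Ruzsa bound K³|A| ≈ 69.1200, |3A| = 21, inequality holds.
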